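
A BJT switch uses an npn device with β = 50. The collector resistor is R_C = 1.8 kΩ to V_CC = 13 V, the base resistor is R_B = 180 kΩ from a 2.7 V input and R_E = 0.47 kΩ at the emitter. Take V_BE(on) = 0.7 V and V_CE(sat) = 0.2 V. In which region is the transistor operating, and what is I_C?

active; I_C ≈ 0.49 mA

Assume active. Base-emitter loop: I_B = (V_BB − V_BE)/(R_B + (β+1)R_E) = (2.7 − 0.7)/(180 + 51×0.47) = 0.00981 mA.
I_C = β·I_B = 50×0.00981 = 0.49 mA.
V_CE = V_CC − I_C·R_C − I_E·R_E = 13 − 0.49×1.8 − 0.5×0.47 = 11.9 V > V_CE(sat), so the active-region assumption holds.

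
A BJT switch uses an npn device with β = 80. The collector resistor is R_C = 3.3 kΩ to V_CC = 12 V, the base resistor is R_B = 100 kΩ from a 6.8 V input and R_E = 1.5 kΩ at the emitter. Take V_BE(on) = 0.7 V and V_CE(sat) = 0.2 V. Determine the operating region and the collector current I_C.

Assume active. Base-emitter loop: I_B = (V_BB − V_BE)/(R_B + (β+1)R_E) = (6.8 − 0.7)/(100 + 81×1.5) = 0.0275 mA.
I_C = β·I_B = 80×0.0275 = 2.2 mA.
V_CE = V_CC − I_C·R_C − I_E·R_E = 12 − 2.2×3.3 − 2.23×1.5 = 1.38 V > V_CE(sat), so the active-region assumption holds.

active; I_C ≈ 2.2 mA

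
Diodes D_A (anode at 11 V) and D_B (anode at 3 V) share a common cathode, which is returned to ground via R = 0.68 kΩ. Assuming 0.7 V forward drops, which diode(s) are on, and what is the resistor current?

Assume both conduct. Then node N would need to be at both 11−0.7 = 10.3 V and 3−0.7 = 2.3 V, which is impossible.
Assume only D_A conducts: V_N = 11 − 0.7 = 10.3 V, so I_R = 10.3/0.68 = 15.1 mA.
Check D_B: its anode-to-cathode voltage is 3 − 10.3 = -7.3 V < 0.7 V, so it is off. The assumption is consistent.

Only D_A conducts; I_R ≈ 15 mA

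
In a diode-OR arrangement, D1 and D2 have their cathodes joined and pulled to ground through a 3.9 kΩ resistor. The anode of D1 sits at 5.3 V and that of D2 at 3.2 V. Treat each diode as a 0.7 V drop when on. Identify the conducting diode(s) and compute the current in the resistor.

Only D1 conducts; I_R ≈ 1.2 mA

Assume both conduct. Then node N would need to be at both 5.3−0.7 = 4.6 V and 3.2−0.7 = 2.5 V, which is impossible.
Assume only D1 conducts: V_N = 5.3 − 0.7 = 4.6 V, so I_R = 4.6/3.9 = 1.18 mA.
Check D2: its anode-to-cathode voltage is 3.2 − 4.6 = -1.4 V < 0.7 V, so it is off. The assumption is consistent.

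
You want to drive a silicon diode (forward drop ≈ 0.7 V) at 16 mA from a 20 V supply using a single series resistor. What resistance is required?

R ≈ 1.2 kΩ

The resistor drops V_S − V_D = 20 − 0.7 = 19.3 V at 16 mA.
R = 19.3 V / 16 mA = 1.21 kΩ.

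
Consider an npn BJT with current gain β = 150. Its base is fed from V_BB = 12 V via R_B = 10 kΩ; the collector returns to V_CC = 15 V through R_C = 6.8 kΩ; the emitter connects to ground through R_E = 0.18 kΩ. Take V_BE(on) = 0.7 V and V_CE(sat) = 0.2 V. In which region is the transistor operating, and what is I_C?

saturation; I_C ≈ 2.1 mA

Assume active: I_B = (12 − 0.7)/(10 + 151×0.18) = 0.304 mA, I_C = β·I_B = 45.6 mA.
Then V_CE = 15 − 45.6×6.8 − 45.9×0.18 = -303 V < 0.2 V — the active assumption fails.
Re-solve with V_CE = 0.2 V. KCL at the emitter: V_E/R_E = (V_BB−0.7−V_E)/R_B + (V_CC−0.2−V_E)/R_C, giving V_E = 0.57 V.
I_C = (V_CC − 0.2 − V_E)/R_C = (14.8 − 0.57)/6.8 = 2.09 mA.
Check: I_B = (11.3 − 0.57)/10 = 1.07 mA, and β·I_B = 161 mA > I_C, confirming saturation.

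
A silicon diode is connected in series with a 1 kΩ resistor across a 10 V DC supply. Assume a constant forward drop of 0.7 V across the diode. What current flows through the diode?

KVL around the loop: 10 = V_D + I·R = 0.7 + I × 1 kΩ.
So I = (10 − 0.7) / 1 kΩ = 9.3 / 1 = 9.3 mA.

I ≈ 9.3 mA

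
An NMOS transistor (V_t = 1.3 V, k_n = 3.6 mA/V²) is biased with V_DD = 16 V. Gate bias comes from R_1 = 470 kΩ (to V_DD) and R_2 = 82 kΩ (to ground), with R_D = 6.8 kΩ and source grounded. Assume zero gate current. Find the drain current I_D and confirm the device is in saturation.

V_G = V_DD·R_2/(R_1+R_2) = 16×82/552 = 2.38 V. With the source grounded, V_GS = V_G = 2.38 V.
Assume saturation: I_D = (k_n/2)(V_GS − V_t)² = (3.6/2)×(2.38 − 1.3)² = 1.8×1.08² = 2.09 mA.
V_DS = V_DD − I_D·R_D = 16 − 2.09×6.8 = 1.81 V.
Saturation requires V_DS ≥ V_GS − V_t = 1.08 V; 1.81 ≥ 1.08 ✓.

I_D ≈ 2.1 mA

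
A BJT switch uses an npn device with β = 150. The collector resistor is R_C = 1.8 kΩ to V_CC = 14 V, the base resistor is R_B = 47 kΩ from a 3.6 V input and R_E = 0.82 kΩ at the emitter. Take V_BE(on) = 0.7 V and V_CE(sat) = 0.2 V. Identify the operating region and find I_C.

active; I_C ≈ 2.5 mA

Assume active. Base-emitter loop: I_B = (V_BB − V_BE)/(R_B + (β+1)R_E) = (3.6 − 0.7)/(47 + 151×0.82) = 0.017 mA.
I_C = β·I_B = 150×0.017 = 2.55 mA.
V_CE = V_CC − I_C·R_C − I_E·R_E = 14 − 2.55×1.8 − 2.56×0.82 = 7.31 V > V_CE(sat), so the active-region assumption holds.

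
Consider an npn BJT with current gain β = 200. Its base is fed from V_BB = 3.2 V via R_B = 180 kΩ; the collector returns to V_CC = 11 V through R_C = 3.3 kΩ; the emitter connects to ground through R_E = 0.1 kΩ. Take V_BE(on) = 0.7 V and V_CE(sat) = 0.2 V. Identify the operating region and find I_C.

active; I_C ≈ 2.5 mA

Assume active. Base-emitter loop: I_B = (V_BB − V_BE)/(R_B + (β+1)R_E) = (3.2 − 0.7)/(180 + 201×0.1) = 0.0125 mA.
I_C = β·I_B = 200×0.0125 = 2.5 mA.
V_CE = V_CC − I_C·R_C − I_E·R_E = 11 − 2.5×3.3 − 2.51×0.1 = 2.5 V > V_CE(sat), so the active-region assumption holds.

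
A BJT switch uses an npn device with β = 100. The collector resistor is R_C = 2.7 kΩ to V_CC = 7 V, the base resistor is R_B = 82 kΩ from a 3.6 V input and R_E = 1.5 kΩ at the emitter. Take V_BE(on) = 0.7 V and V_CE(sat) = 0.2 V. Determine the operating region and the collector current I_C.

active; I_C ≈ 1.2 mA

Assume active. Base-emitter loop: I_B = (V_BB − V_BE)/(R_B + (β+1)R_E) = (3.6 − 0.7)/(82 + 101×1.5) = 0.0124 mA.
I_C = β·I_B = 100×0.0124 = 1.24 mA.
V_CE = V_CC − I_C·R_C − I_E·R_E = 7 − 1.24×2.7 − 1.25×1.5 = 1.77 V > V_CE(sat), so the active-region assumption holds.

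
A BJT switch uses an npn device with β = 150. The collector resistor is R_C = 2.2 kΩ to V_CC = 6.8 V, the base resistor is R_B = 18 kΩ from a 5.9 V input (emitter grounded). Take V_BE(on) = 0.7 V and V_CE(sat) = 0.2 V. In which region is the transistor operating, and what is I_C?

Assume active: I_B = (5.9 − 0.7)/18 = 0.289 mA, giving I_C = β·I_B = 43.3 mA.
But then V_CE = 6.8 − 43.3×2.2 = -88.5 V < V_CE(sat) = 0.2 V — impossible in the active region.
So the transistor is saturated. With V_CE = 0.2 V, I_C = (V_CC − 0.2)/R_C = 6.6/2.2 = 3 mA.
Check: β·I_B = 43.3 mA > I_C = 3 mA, confirming saturation.

saturation; I_C ≈ 3 mA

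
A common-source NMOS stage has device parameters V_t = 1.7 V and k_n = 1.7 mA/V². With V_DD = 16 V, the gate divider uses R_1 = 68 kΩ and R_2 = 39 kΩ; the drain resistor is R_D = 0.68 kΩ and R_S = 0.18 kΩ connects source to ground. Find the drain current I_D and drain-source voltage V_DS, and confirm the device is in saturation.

V_G = V_DD·R_2/(R_1+R_2) = 16×39/107 = 5.83 V.
Assume saturation: I_D = (k_n/2)(V_GS − V_t)² with V_GS = V_G − I_D·R_S = 5.83 − 0.18·I_D.
Substituting gives 0.0275·I_D² − 2.26·I_D + 14.5 = 0, with roots I_D = 7.01 or 75.2 mA.
The root I_D = 75.2 mA gives V_GS = -7.71 V ≤ V_t, so take I_D = 7.01 mA.
Then V_GS = 4.57 V and V_DS = V_DD − I_D(R_D+R_S) = 16 − 7.01×0.86 = 9.98 V.
Saturation requires V_DS ≥ V_GS − V_t = 2.87 V; 9.98 ≥ 2.87 ✓.

I_D ≈ 7 mA, V_DS ≈ 10 V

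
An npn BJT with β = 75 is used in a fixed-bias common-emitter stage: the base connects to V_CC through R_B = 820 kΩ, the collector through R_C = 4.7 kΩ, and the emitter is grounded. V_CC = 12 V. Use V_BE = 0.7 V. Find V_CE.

V_CE ≈ 7.1 V

Base loop: V_CC = I_B·R_B + V_BE, so I_B = (12 − 0.7)/820 kΩ = 0.0138 mA.
In the active region I_C = β·I_B = 75 × 0.0138 = 1.03 mA.
Collector loop: V_CE = V_CC − I_C·R_C = 12 − 1.03×4.7 = 7.14 V.
Since V_CE = 7.14 V > V_CE(sat) ≈ 0.2 V, the transistor is in the active region as assumed.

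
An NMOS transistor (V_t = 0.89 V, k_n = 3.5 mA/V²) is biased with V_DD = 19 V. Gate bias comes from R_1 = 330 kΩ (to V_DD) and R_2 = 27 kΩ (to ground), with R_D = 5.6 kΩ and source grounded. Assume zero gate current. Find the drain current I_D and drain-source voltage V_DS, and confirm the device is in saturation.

V_G = V_DD·R_2/(R_1+R_2) = 19×27/357 = 1.44 V. With the source grounded, V_GS = V_G = 1.44 V.
Assume saturation: I_D = (k_n/2)(V_GS − V_t)² = (3.5/2)×(1.44 − 0.89)² = 1.75×0.547² = 0.524 mA.
V_DS = V_DD − I_D·R_D = 19 − 0.524×5.6 = 16.1 V.
Saturation requires V_DS ≥ V_GS − V_t = 0.547 V; 16.1 ≥ 0.547 ✓.

I_D ≈ 0.52 mA, V_DS ≈ 16 V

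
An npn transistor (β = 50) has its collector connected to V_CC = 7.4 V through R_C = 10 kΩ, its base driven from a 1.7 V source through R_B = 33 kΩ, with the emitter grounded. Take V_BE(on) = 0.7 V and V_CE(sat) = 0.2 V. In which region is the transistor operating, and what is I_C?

Assume active: I_B = (1.7 − 0.7)/33 = 0.0303 mA, giving I_C = β·I_B = 1.52 mA.
But then V_CE = 7.4 − 1.52×10 = -7.75 V < V_CE(sat) = 0.2 V — impossible in the active region.
So the transistor is saturated. With V_CE = 0.2 V, I_C = (V_CC − 0.2)/R_C = 7.2/10 = 0.72 mA.
Check: β·I_B = 1.52 mA > I_C = 0.72 mA, confirming saturation.

saturation; I_C ≈ 0.72 mA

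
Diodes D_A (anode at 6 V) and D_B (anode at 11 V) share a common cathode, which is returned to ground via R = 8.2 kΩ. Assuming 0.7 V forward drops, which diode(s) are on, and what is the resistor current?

Assume both conduct. Then node N would need to be at both 6−0.7 = 5.3 V and 11−0.7 = 10.3 V, which is impossible.
Assume only D_B conducts: V_N = 11 − 0.7 = 10.3 V, so I_R = 10.3/8.2 = 1.26 mA.
Check D_A: its anode-to-cathode voltage is 6 − 10.3 = -4.3 V < 0.7 V, so it is off. The assumption is consistent.

Only D_B conducts; I_R ≈ 1.3 mA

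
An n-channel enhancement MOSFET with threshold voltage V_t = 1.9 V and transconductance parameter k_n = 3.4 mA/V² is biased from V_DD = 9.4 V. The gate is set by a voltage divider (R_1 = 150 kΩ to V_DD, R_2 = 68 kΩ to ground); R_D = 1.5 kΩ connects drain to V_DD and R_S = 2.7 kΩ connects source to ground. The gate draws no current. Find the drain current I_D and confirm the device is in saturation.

I_D ≈ 0.24 mA

V_G = V_DD·R_2/(R_1+R_2) = 9.4×68/218 = 2.93 V.
Assume saturation: I_D = (k_n/2)(V_GS − V_t)² with V_GS = V_G − I_D·R_S = 2.93 − 2.7·I_D.
Substituting gives 12.4·I_D² − 10.5·I_D + 1.81 = 0, with roots I_D = 0.242 or 0.603 mA.
The root I_D = 0.603 mA gives V_GS = 1.3 V ≤ V_t, so take I_D = 0.242 mA.
Then V_GS = 2.28 V and V_DS = V_DD − I_D(R_D+R_S) = 9.4 − 0.242×4.2 = 8.38 V.
Saturation requires V_DS ≥ V_GS − V_t = 0.378 V; 8.38 ≥ 0.378 ✓.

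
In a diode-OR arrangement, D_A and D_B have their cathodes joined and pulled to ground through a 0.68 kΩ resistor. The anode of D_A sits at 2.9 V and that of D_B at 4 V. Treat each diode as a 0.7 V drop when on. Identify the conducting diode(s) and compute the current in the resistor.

Only D_B conducts; I_R ≈ 4.9 mA

Assume both conduct. Then node N would need to be at both 2.9−0.7 = 2.2 V and 4−0.7 = 3.3 V, which is impossible.
Assume only D_B conducts: V_N = 4 − 0.7 = 3.3 V, so I_R = 3.3/0.68 = 4.85 mA.
Check D_A: its anode-to-cathode voltage is 2.9 − 3.3 = -0.4 V < 0.7 V, so it is off. The assumption is consistent.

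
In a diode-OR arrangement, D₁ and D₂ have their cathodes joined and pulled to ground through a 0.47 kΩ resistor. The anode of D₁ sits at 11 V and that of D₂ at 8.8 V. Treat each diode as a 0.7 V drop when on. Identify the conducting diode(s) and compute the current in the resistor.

Only D₁ conducts; I_R ≈ 22 mA

Assume both conduct. Then node N would need to be at both 11−0.7 = 10.3 V and 8.8−0.7 = 8.1 V, which is impossible.
Assume only D₁ conducts: V_N = 11 − 0.7 = 10.3 V, so I_R = 10.3/0.47 = 21.9 mA.
Check D₂: its anode-to-cathode voltage is 8.8 − 10.3 = -1.5 V < 0.7 V, so it is off. The assumption is consistent.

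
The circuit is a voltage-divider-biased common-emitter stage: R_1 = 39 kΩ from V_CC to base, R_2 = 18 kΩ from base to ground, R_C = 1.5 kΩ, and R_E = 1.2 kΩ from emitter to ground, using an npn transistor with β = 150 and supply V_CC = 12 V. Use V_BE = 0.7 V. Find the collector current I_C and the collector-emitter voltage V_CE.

Thevenize the base divider: V_Th = V_CC·R_2/(R_1+R_2) = 12×18/57 = 3.79 V, R_Th = R_1‖R_2 = 12.3 kΩ.
Base-emitter loop: V_Th = I_B·R_Th + V_BE + (β+1)I_B·R_E, so I_B = (3.79 − 0.7) / (12.3 + 151×1.2) = 0.016 mA.
I_C = β·I_B = 150×0.016 = 2.39 mA, and I_E = (β+1)I_B = 2.41 mA.
V_CE = V_CC − I_C·R_C − I_E·R_E = 12 − 2.39×1.5 − 2.41×1.2 = 5.52 V.
V_CE = 5.52 V > 0.2 V confirms active-region operation.

I_C ≈ 2.4 mA, V_CE ≈ 5.5 V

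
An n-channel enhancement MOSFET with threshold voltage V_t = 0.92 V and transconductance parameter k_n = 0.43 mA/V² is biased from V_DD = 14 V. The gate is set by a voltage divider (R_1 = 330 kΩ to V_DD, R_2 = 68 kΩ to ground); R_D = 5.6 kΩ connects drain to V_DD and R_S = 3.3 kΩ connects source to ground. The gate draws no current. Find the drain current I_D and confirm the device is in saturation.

I_D ≈ 0.17 mA

V_G = V_DD·R_2/(R_1+R_2) = 14×68/398 = 2.39 V.
Assume saturation: I_D = (k_n/2)(V_GS − V_t)² with V_GS = V_G − I_D·R_S = 2.39 − 3.3·I_D.
Substituting gives 2.34·I_D² − 3.09·I_D + 0.466 = 0, with roots I_D = 0.174 or 1.15 mA.
The root I_D = 1.15 mA gives V_GS = -1.39 V ≤ V_t, so take I_D = 0.174 mA.
Then V_GS = 1.82 V and V_DS = V_DD − I_D(R_D+R_S) = 14 − 0.174×8.9 = 12.5 V.
Saturation requires V_DS ≥ V_GS − V_t = 0.899 V; 12.5 ≥ 0.899 ✓.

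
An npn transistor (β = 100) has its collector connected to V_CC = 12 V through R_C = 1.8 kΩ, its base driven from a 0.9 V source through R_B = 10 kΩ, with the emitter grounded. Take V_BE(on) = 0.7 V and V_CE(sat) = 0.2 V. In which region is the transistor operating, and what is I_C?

Assume active. Base-emitter loop: I_B = (V_BB − V_BE)/R_B = (0.9 − 0.7)/10 = 0.02 mA.
I_C = β·I_B = 100×0.02 = 2 mA.
V_CE = V_CC − I_C·R_C = 12 − 2×1.8 = 8.4 V > V_CE(sat), so the active-region assumption holds.

active; I_C ≈ 2 mA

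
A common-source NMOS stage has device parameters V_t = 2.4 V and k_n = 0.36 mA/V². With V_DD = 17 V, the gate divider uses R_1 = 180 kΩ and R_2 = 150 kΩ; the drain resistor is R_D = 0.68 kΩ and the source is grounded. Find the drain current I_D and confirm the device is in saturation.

I_D ≈ 5.1 mA

V_G = V_DD·R_2/(R_1+R_2) = 17×150/330 = 7.73 V. With the source grounded, V_GS = V_G = 7.73 V.
Assume saturation: I_D = (k_n/2)(V_GS − V_t)² = (0.36/2)×(7.73 − 2.4)² = 0.18×5.33² = 5.11 mA.
V_DS = V_DD − I_D·R_D = 17 − 5.11×0.68 = 13.5 V.
Saturation requires V_DS ≥ V_GS − V_t = 5.33 V; 13.5 ≥ 5.33 ✓.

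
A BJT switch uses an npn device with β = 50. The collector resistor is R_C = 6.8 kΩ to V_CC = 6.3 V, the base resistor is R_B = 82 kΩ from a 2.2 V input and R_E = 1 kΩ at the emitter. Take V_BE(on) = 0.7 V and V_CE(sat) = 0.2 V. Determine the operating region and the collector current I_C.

Assume active. Base-emitter loop: I_B = (V_BB − V_BE)/(R_B + (β+1)R_E) = (2.2 − 0.7)/(82 + 51×1) = 0.0113 mA.
I_C = β·I_B = 50×0.0113 = 0.564 mA.
V_CE = V_CC − I_C·R_C − I_E·R_E = 6.3 − 0.564×6.8 − 0.575×1 = 1.89 V > V_CE(sat), so the active-region assumption holds.

active; I_C ≈ 0.56 mA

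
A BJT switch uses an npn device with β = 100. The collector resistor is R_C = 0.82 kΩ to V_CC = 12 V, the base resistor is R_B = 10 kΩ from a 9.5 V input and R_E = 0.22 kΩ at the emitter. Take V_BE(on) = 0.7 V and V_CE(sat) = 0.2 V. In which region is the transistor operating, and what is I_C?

saturation; I_C ≈ 11 mA

Assume active: I_B = (9.5 − 0.7)/(10 + 101×0.22) = 0.273 mA, I_C = β·I_B = 27.3 mA.
Then V_CE = 12 − 27.3×0.82 − 27.6×0.22 = -16.5 V < 0.2 V — the active assumption fails.
Re-solve with V_CE = 0.2 V. KCL at the emitter: V_E/R_E = (V_BB−0.7−V_E)/R_B + (V_CC−0.2−V_E)/R_C, giving V_E = 2.6 V.
I_C = (V_CC − 0.2 − V_E)/R_C = (11.8 − 2.6)/0.82 = 11.2 mA.
Check: I_B = (8.8 − 2.6)/10 = 0.62 mA, and β·I_B = 62 mA > I_C, confirming saturation.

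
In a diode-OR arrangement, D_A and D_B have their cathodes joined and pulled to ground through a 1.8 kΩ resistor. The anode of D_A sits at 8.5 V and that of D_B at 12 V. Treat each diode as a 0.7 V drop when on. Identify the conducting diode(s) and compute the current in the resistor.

Assume both conduct. Then node N would need to be at both 8.5−0.7 = 7.8 V and 12−0.7 = 11.3 V, which is impossible.
Assume only D_B conducts: V_N = 12 − 0.7 = 11.3 V, so I_R = 11.3/1.8 = 6.28 mA.
Check D_A: its anode-to-cathode voltage is 8.5 − 11.3 = -2.8 V < 0.7 V, so it is off. The assumption is consistent.

Only D_B conducts; I_R ≈ 6.3 mA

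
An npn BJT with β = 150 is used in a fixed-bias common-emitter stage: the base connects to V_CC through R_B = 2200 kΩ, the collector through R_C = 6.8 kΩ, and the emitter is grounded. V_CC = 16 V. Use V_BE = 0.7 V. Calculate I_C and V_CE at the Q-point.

I_C ≈ 1 mA, V_CE ≈ 8.9 V

Base loop: V_CC = I_B·R_B + V_BE, so I_B = (16 − 0.7)/2200 kΩ = 0.00695 mA.
In the active region I_C = β·I_B = 150 × 0.00695 = 1.04 mA.
Collector loop: V_CE = V_CC − I_C·R_C = 16 − 1.04×6.8 = 8.91 V.
Since V_CE = 8.91 V > V_CE(sat) ≈ 0.2 V, the transistor is in the active region as assumed.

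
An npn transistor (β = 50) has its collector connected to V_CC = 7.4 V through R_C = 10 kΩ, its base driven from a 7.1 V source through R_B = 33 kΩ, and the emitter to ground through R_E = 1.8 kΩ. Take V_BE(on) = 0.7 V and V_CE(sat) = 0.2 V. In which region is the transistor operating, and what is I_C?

saturation; I_C ≈ 0.59 mA

Assume active: I_B = (7.1 − 0.7)/(33 + 51×1.8) = 0.0513 mA, I_C = β·I_B = 2.56 mA.
Then V_CE = 7.4 − 2.56×10 − 2.62×1.8 = -22.9 V < 0.2 V — the active assumption fails.
Re-solve with V_CE = 0.2 V. KCL at the emitter: V_E/R_E = (V_BB−0.7−V_E)/R_B + (V_CC−0.2−V_E)/R_C, giving V_E = 1.33 V.
I_C = (V_CC − 0.2 − V_E)/R_C = (7.2 − 1.33)/10 = 0.587 mA.
Check: I_B = (6.4 − 1.33)/33 = 0.154 mA, and β·I_B = 7.68 mA > I_C, confirming saturation.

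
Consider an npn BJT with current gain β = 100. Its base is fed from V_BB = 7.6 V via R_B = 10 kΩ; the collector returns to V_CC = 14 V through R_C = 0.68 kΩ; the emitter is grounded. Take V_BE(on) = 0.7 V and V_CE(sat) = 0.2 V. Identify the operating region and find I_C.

Assume active: I_B = (7.6 − 0.7)/10 = 0.69 mA, giving I_C = β·I_B = 69 mA.
But then V_CE = 14 − 69×0.68 = -32.9 V < V_CE(sat) = 0.2 V — impossible in the active region.
So the transistor is saturated. With V_CE = 0.2 V, I_C = (V_CC − 0.2)/R_C = 13.8/0.68 = 20.3 mA.
Check: β·I_B = 69 mA > I_C = 20.3 mA, confirming saturation.

saturation; I_C ≈ 20 mA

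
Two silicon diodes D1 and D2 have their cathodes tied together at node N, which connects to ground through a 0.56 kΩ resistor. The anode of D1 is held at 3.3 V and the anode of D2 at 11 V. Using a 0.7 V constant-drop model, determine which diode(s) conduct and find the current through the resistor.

Assume both conduct. Then node N would need to be at both 3.3−0.7 = 2.6 V and 11−0.7 = 10.3 V, which is impossible.
Assume only D2 conducts: V_N = 11 − 0.7 = 10.3 V, so I_R = 10.3/0.56 = 18.4 mA.
Check D1: its anode-to-cathode voltage is 3.3 − 10.3 = -7 V < 0.7 V, so it is off. The assumption is consistent.

Only D2 conducts; I_R ≈ 18 mA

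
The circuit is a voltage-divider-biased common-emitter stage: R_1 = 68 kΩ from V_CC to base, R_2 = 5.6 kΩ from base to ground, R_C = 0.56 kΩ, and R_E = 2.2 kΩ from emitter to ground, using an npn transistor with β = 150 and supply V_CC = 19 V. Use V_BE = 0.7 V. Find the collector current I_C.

I_C ≈ 0.33 mA

Thevenize the base divider: V_Th = V_CC·R_2/(R_1+R_2) = 19×5.6/73.6 = 1.45 V, R_Th = R_1‖R_2 = 5.17 kΩ.
Base-emitter loop: V_Th = I_B·R_Th + V_BE + (β+1)I_B·R_E, so I_B = (1.45 − 0.7) / (5.17 + 151×2.2) = 0.00221 mA.
I_C = β·I_B = 150×0.00221 = 0.332 mA, and I_E = (β+1)I_B = 0.334 mA.
V_CE = V_CC − I_C·R_C − I_E·R_E = 19 − 0.332×0.56 − 0.334×2.2 = 18.1 V.
V_CE = 18.1 V > 0.2 V confirms active-region operation.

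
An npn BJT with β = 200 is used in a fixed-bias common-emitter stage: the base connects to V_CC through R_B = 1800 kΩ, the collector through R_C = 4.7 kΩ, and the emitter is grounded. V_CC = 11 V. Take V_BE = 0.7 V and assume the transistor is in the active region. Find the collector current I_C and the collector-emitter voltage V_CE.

I_C ≈ 1.1 mA, V_CE ≈ 5.6 V

Base loop: V_CC = I_B·R_B + V_BE, so I_B = (11 − 0.7)/1800 kΩ = 0.00572 mA.
In the active region I_C = β·I_B = 200 × 0.00572 = 1.14 mA.
Collector loop: V_CE = V_CC − I_C·R_C = 11 − 1.14×4.7 = 5.62 V.
Since V_CE = 5.62 V > V_CE(sat) ≈ 0.2 V, the transistor is in the active region as assumed.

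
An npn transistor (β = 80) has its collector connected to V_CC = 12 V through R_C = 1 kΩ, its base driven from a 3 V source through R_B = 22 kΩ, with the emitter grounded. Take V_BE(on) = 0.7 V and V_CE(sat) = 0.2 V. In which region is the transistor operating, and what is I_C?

active; I_C ≈ 8.4 mA

Assume active. Base-emitter loop: I_B = (V_BB − V_BE)/R_B = (3 − 0.7)/22 = 0.105 mA.
I_C = β·I_B = 80×0.105 = 8.36 mA.
V_CE = V_CC − I_C·R_C = 12 − 8.36×1 = 3.64 V > V_CE(sat), so the active-region assumption holds.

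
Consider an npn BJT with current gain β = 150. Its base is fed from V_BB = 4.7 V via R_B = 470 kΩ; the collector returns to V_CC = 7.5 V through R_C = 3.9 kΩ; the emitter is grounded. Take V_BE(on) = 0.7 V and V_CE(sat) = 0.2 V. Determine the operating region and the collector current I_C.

Assume active. Base-emitter loop: I_B = (V_BB − V_BE)/R_B = (4.7 − 0.7)/470 = 0.00851 mA.
I_C = β·I_B = 150×0.00851 = 1.28 mA.
V_CE = V_CC − I_C·R_C = 7.5 − 1.28×3.9 = 2.52 V > V_CE(sat), so the active-region assumption holds.

active; I_C ≈ 1.3 mA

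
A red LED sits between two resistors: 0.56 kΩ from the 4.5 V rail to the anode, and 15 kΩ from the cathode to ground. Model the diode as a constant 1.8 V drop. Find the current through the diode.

The two resistors are in series with the diode, so KVL gives 4.5 = I·0.56 + 1.8 + I·15.
I = (4.5 − 1.8) / (0.56 + 15) kΩ = 2.7 / 15.6 = 0.174 mA.

I ≈ 0.17 mA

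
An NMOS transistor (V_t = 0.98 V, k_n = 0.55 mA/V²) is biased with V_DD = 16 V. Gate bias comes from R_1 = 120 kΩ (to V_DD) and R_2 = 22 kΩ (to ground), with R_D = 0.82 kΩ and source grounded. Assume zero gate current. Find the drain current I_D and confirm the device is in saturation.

V_G = V_DD·R_2/(R_1+R_2) = 16×22/142 = 2.48 V. With the source grounded, V_GS = V_G = 2.48 V.
Assume saturation: I_D = (k_n/2)(V_GS − V_t)² = (0.55/2)×(2.48 − 0.98)² = 0.275×1.5² = 0.618 mA.
V_DS = V_DD − I_D·R_D = 16 − 0.618×0.82 = 15.5 V.
Saturation requires V_DS ≥ V_GS − V_t = 1.5 V; 15.5 ≥ 1.5 ✓.

I_D ≈ 0.62 mA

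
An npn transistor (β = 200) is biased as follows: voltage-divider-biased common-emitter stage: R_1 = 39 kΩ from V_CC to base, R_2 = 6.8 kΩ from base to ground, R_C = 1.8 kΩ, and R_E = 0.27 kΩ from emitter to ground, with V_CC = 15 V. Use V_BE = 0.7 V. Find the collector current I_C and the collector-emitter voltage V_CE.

I_C ≈ 5.1 mA, V_CE ≈ 4.5 V

Thevenize the base divider: V_Th = V_CC·R_2/(R_1+R_2) = 15×6.8/45.8 = 2.23 V, R_Th = R_1‖R_2 = 5.79 kΩ.
Base-emitter loop: V_Th = I_B·R_Th + V_BE + (β+1)I_B·R_E, so I_B = (2.23 − 0.7) / (5.79 + 201×0.27) = 0.0254 mA.
I_C = β·I_B = 200×0.0254 = 5.09 mA, and I_E = (β+1)I_B = 5.11 mA.
V_CE = V_CC − I_C·R_C − I_E·R_E = 15 − 5.09×1.8 − 5.11×0.27 = 4.47 V.
V_CE = 4.47 V > 0.2 V confirms active-region operation.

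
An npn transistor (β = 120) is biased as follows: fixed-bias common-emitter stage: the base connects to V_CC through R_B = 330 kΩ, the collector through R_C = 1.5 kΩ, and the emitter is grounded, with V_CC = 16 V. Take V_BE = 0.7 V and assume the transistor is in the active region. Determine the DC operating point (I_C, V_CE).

Base loop: V_CC = I_B·R_B + V_BE, so I_B = (16 − 0.7)/330 kΩ = 0.0464 mA.
In the active region I_C = β·I_B = 120 × 0.0464 = 5.56 mA.
Collector loop: V_CE = V_CC − I_C·R_C = 16 − 5.56×1.5 = 7.65 V.
Since V_CE = 7.65 V > V_CE(sat) ≈ 0.2 V, the transistor is in the active region as assumed.

I_C ≈ 5.6 mA, V_CE ≈ 7.7 V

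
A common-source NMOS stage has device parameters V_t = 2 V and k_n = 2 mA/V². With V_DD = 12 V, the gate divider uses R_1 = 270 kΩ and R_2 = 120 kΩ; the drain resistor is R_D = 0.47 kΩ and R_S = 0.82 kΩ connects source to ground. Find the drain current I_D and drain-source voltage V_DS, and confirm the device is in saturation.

I_D ≈ 0.9 mA, V_DS ≈ 11 V

V_G = V_DD·R_2/(R_1+R_2) = 12×120/390 = 3.69 V.
Assume saturation: I_D = (k_n/2)(V_GS − V_t)² with V_GS = V_G − I_D·R_S = 3.69 − 0.82·I_D.
Substituting gives 0.672·I_D² − 3.78·I_D + 2.86 = 0, with roots I_D = 0.904 or 4.71 mA.
The root I_D = 4.71 mA gives V_GS = -0.17 V ≤ V_t, so take I_D = 0.904 mA.
Then V_GS = 2.95 V and V_DS = V_DD − I_D(R_D+R_S) = 12 − 0.904×1.29 = 10.8 V.
Saturation requires V_DS ≥ V_GS − V_t = 0.951 V; 10.8 ≥ 0.951 ✓.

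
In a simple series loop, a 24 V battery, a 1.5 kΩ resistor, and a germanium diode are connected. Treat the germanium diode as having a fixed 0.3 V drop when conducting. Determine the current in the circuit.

KVL around the loop: 24 = V_D + I·R = 0.3 + I × 1.5 kΩ.
So I = (24 − 0.3) / 1.5 kΩ = 23.7 / 1.5 = 15.8 mA.

I ≈ 16 mA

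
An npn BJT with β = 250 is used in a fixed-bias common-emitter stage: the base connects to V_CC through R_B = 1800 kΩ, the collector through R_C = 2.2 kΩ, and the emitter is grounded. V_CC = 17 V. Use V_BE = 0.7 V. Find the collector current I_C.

Base loop: V_CC = I_B·R_B + V_BE, so I_B = (17 − 0.7)/1800 kΩ = 0.00906 mA.
In the active region I_C = β·I_B = 250 × 0.00906 = 2.26 mA.
Collector loop: V_CE = V_CC − I_C·R_C = 17 − 2.26×2.2 = 12 V.
Since V_CE = 12 V > V_CE(sat) ≈ 0.2 V, the transistor is in the active region as assumed.

I_C ≈ 2.3 mA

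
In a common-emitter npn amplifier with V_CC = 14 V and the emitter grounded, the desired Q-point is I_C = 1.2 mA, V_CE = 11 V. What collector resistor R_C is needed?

Collector loop: V_CC = I_C·R_C + V_CE.
R_C = (V_CC − V_CE)/I_C = (14 − 11)/1.2 = 2.5 kΩ.

R_C ≈ 2.5 kΩ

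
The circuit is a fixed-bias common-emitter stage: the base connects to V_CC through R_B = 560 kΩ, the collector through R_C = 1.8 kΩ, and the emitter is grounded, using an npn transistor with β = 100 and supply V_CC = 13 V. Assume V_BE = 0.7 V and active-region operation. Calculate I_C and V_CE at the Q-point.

Base loop: V_CC = I_B·R_B + V_BE, so I_B = (13 − 0.7)/560 kΩ = 0.022 mA.
In the active region I_C = β·I_B = 100 × 0.022 = 2.2 mA.
Collector loop: V_CE = V_CC − I_C·R_C = 13 − 2.2×1.8 = 9.05 V.
Since V_CE = 9.05 V > V_CE(sat) ≈ 0.2 V, the transistor is in the active region as assumed.

I_C ≈ 2.2 mA, V_CE ≈ 9 V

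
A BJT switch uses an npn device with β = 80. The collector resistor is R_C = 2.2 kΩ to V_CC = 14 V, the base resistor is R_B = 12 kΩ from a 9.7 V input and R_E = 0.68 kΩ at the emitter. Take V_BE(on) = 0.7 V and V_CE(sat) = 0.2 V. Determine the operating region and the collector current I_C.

saturation; I_C ≈ 4.7 mA

Assume active: I_B = (9.7 − 0.7)/(12 + 81×0.68) = 0.134 mA, I_C = β·I_B = 10.7 mA.
Then V_CE = 14 − 10.7×2.2 − 10.9×0.68 = -17 V < 0.2 V — the active assumption fails.
Re-solve with V_CE = 0.2 V. KCL at the emitter: V_E/R_E = (V_BB−0.7−V_E)/R_B + (V_CC−0.2−V_E)/R_C, giving V_E = 3.5 V.
I_C = (V_CC − 0.2 − V_E)/R_C = (13.8 − 3.5)/2.2 = 4.68 mA.
Check: I_B = (9 − 3.5)/12 = 0.459 mA, and β·I_B = 36.7 mA > I_C, confirming saturation.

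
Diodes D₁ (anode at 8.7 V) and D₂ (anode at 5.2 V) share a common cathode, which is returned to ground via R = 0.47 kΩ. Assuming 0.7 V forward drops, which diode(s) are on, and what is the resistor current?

Assume both conduct. Then node N would need to be at both 8.7−0.7 = 8 V and 5.2−0.7 = 4.5 V, which is impossible.
Assume only D₁ conducts: V_N = 8.7 − 0.7 = 8 V, so I_R = 8/0.47 = 17 mA.
Check D₂: its anode-to-cathode voltage is 5.2 − 8 = -2.8 V < 0.7 V, so it is off. The assumption is consistent.

Only D₁ conducts; I_R ≈ 17 mA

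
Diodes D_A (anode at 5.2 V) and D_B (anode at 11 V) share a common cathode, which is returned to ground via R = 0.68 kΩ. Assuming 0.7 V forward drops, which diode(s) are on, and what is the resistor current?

Assume both conduct. Then node N would need to be at both 5.2−0.7 = 4.5 V and 11−0.7 = 10.3 V, which is impossible.
Assume only D_B conducts: V_N = 11 − 0.7 = 10.3 V, so I_R = 10.3/0.68 = 15.1 mA.
Check D_A: its anode-to-cathode voltage is 5.2 − 10.3 = -5.1 V < 0.7 V, so it is off. The assumption is consistent.

Only D_B conducts; I_R ≈ 15 mA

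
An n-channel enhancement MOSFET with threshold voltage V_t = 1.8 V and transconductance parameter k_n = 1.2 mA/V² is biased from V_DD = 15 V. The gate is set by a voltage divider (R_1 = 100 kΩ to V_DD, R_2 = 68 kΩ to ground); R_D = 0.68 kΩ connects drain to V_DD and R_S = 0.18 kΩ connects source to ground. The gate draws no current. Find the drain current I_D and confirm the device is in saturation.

V_G = V_DD·R_2/(R_1+R_2) = 15×68/168 = 6.07 V.
Assume saturation: I_D = (k_n/2)(V_GS − V_t)² with V_GS = V_G − I_D·R_S = 6.07 − 0.18·I_D.
Substituting gives 0.0194·I_D² − 1.92·I_D + 10.9 = 0, with roots I_D = 6.07 or 92.8 mA.
The root I_D = 92.8 mA gives V_GS = -10.6 V ≤ V_t, so take I_D = 6.07 mA.
Then V_GS = 4.98 V and V_DS = V_DD − I_D(R_D+R_S) = 15 − 6.07×0.86 = 9.78 V.
Saturation requires V_DS ≥ V_GS − V_t = 3.18 V; 9.78 ≥ 3.18 ✓.

I_D ≈ 6.1 mA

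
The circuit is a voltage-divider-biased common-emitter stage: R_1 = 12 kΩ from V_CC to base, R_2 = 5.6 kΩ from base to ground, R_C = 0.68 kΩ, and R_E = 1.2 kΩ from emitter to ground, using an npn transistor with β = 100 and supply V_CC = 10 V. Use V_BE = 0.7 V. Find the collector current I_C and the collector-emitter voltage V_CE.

Thevenize the base divider: V_Th = V_CC·R_2/(R_1+R_2) = 10×5.6/17.6 = 3.18 V, R_Th = R_1‖R_2 = 3.82 kΩ.
Base-emitter loop: V_Th = I_B·R_Th + V_BE + (β+1)I_B·R_E, so I_B = (3.18 − 0.7) / (3.82 + 101×1.2) = 0.0199 mA.
I_C = β·I_B = 100×0.0199 = 1.99 mA, and I_E = (β+1)I_B = 2.01 mA.
V_CE = V_CC − I_C·R_C − I_E·R_E = 10 − 1.99×0.68 − 2.01×1.2 = 6.24 V.
V_CE = 6.24 V > 0.2 V confirms active-region operation.

I_C ≈ 2 mA, V_CE ≈ 6.2 V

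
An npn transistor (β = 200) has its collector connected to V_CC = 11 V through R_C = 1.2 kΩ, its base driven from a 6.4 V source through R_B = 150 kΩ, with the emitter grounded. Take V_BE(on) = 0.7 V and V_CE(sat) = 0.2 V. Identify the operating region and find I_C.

Assume active. Base-emitter loop: I_B = (V_BB − V_BE)/R_B = (6.4 − 0.7)/150 = 0.038 mA.
I_C = β·I_B = 200×0.038 = 7.6 mA.
V_CE = V_CC − I_C·R_C = 11 − 7.6×1.2 = 1.88 V > V_CE(sat), so the active-region assumption holds.

active; I_C ≈ 7.6 mA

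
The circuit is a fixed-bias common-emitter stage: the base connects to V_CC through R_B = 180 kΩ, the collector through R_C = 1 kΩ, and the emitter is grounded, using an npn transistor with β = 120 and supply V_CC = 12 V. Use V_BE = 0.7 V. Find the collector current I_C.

I_C ≈ 7.5 mA

Base loop: V_CC = I_B·R_B + V_BE, so I_B = (12 − 0.7)/180 kΩ = 0.0628 mA.
In the active region I_C = β·I_B = 120 × 0.0628 = 7.53 mA.
Collector loop: V_CE = V_CC − I_C·R_C = 12 − 7.53×1 = 4.47 V.
Since V_CE = 4.47 V > V_CE(sat) ≈ 0.2 V, the transistor is in the active region as assumed.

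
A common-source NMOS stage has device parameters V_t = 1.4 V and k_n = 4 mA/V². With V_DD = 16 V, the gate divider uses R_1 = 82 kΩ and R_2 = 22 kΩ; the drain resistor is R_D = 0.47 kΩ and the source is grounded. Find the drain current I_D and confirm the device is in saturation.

V_G = V_DD·R_2/(R_1+R_2) = 16×22/104 = 3.38 V. With the source grounded, V_GS = V_G = 3.38 V.
Assume saturation: I_D = (k_n/2)(V_GS − V_t)² = (4/2)×(3.38 − 1.4)² = 2×1.98² = 7.88 mA.
V_DS = V_DD − I_D·R_D = 16 − 7.88×0.47 = 12.3 V.
Saturation requires V_DS ≥ V_GS − V_t = 1.98 V; 12.3 ≥ 1.98 ✓.

I_D ≈ 7.9 mA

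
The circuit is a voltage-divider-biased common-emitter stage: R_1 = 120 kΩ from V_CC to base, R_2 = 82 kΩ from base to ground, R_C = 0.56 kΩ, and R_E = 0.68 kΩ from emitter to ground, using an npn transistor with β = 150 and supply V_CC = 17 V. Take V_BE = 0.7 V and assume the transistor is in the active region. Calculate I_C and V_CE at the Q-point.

Thevenize the base divider: V_Th = V_CC·R_2/(R_1+R_2) = 17×82/202 = 6.9 V, R_Th = R_1‖R_2 = 48.7 kΩ.
Base-emitter loop: V_Th = I_B·R_Th + V_BE + (β+1)I_B·R_E, so I_B = (6.9 − 0.7) / (48.7 + 151×0.68) = 0.041 mA.
I_C = β·I_B = 150×0.041 = 6.14 mA, and I_E = (β+1)I_B = 6.18 mA.
V_CE = V_CC − I_C·R_C − I_E·R_E = 17 − 6.14×0.56 − 6.18×0.68 = 9.35 V.
V_CE = 9.35 V > 0.2 V confirms active-region operation.

I_C ≈ 6.1 mA, V_CE ≈ 9.4 V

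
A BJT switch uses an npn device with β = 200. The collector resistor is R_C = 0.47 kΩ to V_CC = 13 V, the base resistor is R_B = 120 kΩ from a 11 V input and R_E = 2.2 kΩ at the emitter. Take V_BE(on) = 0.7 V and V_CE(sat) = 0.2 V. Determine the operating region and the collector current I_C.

active; I_C ≈ 3.7 mA

Assume active. Base-emitter loop: I_B = (V_BB − V_BE)/(R_B + (β+1)R_E) = (11 − 0.7)/(120 + 201×2.2) = 0.0183 mA.
I_C = β·I_B = 200×0.0183 = 3.66 mA.
V_CE = V_CC − I_C·R_C − I_E·R_E = 13 − 3.66×0.47 − 3.68×2.2 = 3.18 V > V_CE(sat), so the active-region assumption holds.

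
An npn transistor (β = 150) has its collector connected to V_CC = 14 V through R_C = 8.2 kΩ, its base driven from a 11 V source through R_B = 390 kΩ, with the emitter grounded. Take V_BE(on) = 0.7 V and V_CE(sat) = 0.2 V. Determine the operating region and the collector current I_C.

saturation; I_C ≈ 1.7 mA

Assume active: I_B = (11 − 0.7)/390 = 0.0264 mA, giving I_C = β·I_B = 3.96 mA.
But then V_CE = 14 − 3.96×8.2 = -18.5 V < V_CE(sat) = 0.2 V — impossible in the active region.
So the transistor is saturated. With V_CE = 0.2 V, I_C = (V_CC − 0.2)/R_C = 13.8/8.2 = 1.68 mA.
Check: β·I_B = 3.96 mA > I_C = 1.68 mA, confirming saturation.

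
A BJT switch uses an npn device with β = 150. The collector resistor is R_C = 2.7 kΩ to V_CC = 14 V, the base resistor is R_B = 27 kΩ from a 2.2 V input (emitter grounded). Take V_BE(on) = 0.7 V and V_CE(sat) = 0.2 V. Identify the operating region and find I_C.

Assume active: I_B = (2.2 − 0.7)/27 = 0.0556 mA, giving I_C = β·I_B = 8.33 mA.
But then V_CE = 14 − 8.33×2.7 = -8.5 V < V_CE(sat) = 0.2 V — impossible in the active region.
So the transistor is saturated. With V_CE = 0.2 V, I_C = (V_CC − 0.2)/R_C = 13.8/2.7 = 5.11 mA.
Check: β·I_B = 8.33 mA > I_C = 5.11 mA, confirming saturation.

saturation; I_C ≈ 5.1 mA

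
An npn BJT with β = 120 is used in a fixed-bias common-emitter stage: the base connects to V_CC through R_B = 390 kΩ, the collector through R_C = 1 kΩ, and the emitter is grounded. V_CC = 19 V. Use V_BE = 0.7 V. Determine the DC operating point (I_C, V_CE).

Base loop: V_CC = I_B·R_B + V_BE, so I_B = (19 − 0.7)/390 kΩ = 0.0469 mA.
In the active region I_C = β·I_B = 120 × 0.0469 = 5.63 mA.
Collector loop: V_CE = V_CC − I_C·R_C = 19 − 5.63×1 = 13.4 V.
Since V_CE = 13.4 V > V_CE(sat) ≈ 0.2 V, the transistor is in the active region as assumed.

I_C ≈ 5.6 mA, V_CE ≈ 13 V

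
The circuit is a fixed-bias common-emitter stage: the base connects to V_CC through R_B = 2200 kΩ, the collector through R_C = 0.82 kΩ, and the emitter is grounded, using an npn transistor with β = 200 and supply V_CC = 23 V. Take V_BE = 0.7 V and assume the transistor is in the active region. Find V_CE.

V_CE ≈ 21 V

Base loop: V_CC = I_B·R_B + V_BE, so I_B = (23 − 0.7)/2200 kΩ = 0.0101 mA.
In the active region I_C = β·I_B = 200 × 0.0101 = 2.03 mA.
Collector loop: V_CE = V_CC − I_C·R_C = 23 − 2.03×0.82 = 21.3 V.
Since V_CE = 21.3 V > V_CE(sat) ≈ 0.2 V, the transistor is in the active region as assumed.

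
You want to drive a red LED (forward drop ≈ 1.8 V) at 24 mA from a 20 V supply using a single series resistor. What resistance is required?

The resistor drops V_S − V_D = 20 − 1.8 = 18.2 V at 24 mA.
R = 18.2 V / 24 mA = 0.758 kΩ.

R ≈ 0.76 kΩ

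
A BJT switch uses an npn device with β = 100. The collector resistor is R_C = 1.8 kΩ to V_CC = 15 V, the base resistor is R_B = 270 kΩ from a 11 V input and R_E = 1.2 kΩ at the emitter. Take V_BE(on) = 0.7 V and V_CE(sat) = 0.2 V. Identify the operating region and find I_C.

active; I_C ≈ 2.6 mA

Assume active. Base-emitter loop: I_B = (V_BB − V_BE)/(R_B + (β+1)R_E) = (11 − 0.7)/(270 + 101×1.2) = 0.0263 mA.
I_C = β·I_B = 100×0.0263 = 2.63 mA.
V_CE = V_CC − I_C·R_C − I_E·R_E = 15 − 2.63×1.8 − 2.66×1.2 = 7.07 V > V_CE(sat), so the active-region assumption holds.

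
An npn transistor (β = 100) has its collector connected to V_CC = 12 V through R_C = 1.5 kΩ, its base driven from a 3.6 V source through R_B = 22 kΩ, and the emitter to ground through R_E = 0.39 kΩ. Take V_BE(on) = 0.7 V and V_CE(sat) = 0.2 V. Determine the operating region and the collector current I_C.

active; I_C ≈ 4.7 mA

Assume active. Base-emitter loop: I_B = (V_BB − V_BE)/(R_B + (β+1)R_E) = (3.6 − 0.7)/(22 + 101×0.39) = 0.0472 mA.
I_C = β·I_B = 100×0.0472 = 4.72 mA.
V_CE = V_CC − I_C·R_C − I_E·R_E = 12 − 4.72×1.5 − 4.77×0.39 = 3.05 V > V_CE(sat), so the active-region assumption holds.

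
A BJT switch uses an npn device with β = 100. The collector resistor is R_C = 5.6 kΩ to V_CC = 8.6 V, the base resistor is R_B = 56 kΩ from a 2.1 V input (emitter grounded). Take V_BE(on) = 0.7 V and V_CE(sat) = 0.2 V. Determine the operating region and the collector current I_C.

saturation; I_C ≈ 1.5 mA

Assume active: I_B = (2.1 − 0.7)/56 = 0.025 mA, giving I_C = β·I_B = 2.5 mA.
But then V_CE = 8.6 − 2.5×5.6 = -5.4 V < V_CE(sat) = 0.2 V — impossible in the active region.
So the transistor is saturated. With V_CE = 0.2 V, I_C = (V_CC − 0.2)/R_C = 8.4/5.6 = 1.5 mA.
Check: β·I_B = 2.5 mA > I_C = 1.5 mA, confirming saturation.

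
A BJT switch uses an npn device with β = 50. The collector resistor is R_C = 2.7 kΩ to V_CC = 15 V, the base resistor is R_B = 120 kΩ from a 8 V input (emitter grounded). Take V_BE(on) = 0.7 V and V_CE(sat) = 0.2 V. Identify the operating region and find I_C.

active; I_C ≈ 3 mA

Assume active. Base-emitter loop: I_B = (V_BB − V_BE)/R_B = (8 − 0.7)/120 = 0.0608 mA.
I_C = β·I_B = 50×0.0608 = 3.04 mA.
V_CE = V_CC − I_C·R_C = 15 − 3.04×2.7 = 6.79 V > V_CE(sat), so the active-region assumption holds.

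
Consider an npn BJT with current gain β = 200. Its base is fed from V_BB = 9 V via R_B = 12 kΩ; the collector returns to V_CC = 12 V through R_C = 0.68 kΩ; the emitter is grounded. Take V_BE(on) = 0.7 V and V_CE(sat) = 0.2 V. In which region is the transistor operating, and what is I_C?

Assume active: I_B = (9 − 0.7)/12 = 0.692 mA, giving I_C = β·I_B = 138 mA.
But then V_CE = 12 − 138×0.68 = -82.1 V < V_CE(sat) = 0.2 V — impossible in the active region.
So the transistor is saturated. With V_CE = 0.2 V, I_C = (V_CC − 0.2)/R_C = 11.8/0.68 = 17.4 mA.
Check: β·I_B = 138 mA > I_C = 17.4 mA, confirming saturation.

saturation; I_C ≈ 17 mA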